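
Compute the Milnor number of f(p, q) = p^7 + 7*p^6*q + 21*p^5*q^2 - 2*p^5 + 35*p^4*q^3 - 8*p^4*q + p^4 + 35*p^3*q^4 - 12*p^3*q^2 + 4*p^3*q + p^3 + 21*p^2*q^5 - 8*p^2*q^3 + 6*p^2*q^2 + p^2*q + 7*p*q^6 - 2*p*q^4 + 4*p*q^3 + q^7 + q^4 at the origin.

The Hessian of f at 0 has rank 0. Corank 2; j^3 = p^2*(p + q) has shape L^2 M (L != M), so D-series; mu = 5 gives D_5.

5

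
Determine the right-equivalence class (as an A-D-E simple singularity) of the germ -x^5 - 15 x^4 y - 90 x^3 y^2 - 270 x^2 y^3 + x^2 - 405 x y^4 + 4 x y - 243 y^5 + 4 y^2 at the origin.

A_4

The Hessian of f at 0 is [[2, 4], [4, 8]] with rank 1, so corank 1. A Groebner basis of the Jacobian ideal J(f) in C{x,y} is {y^4, x + 2*y}; counting standard monomials gives mu = 4. Corank 1: A-series; mu = 4 gives A_4.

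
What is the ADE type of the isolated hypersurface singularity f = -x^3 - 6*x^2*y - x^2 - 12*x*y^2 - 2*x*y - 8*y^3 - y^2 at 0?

The Hessian of f at 0 is [[-2, -2], [-2, -2]] with rank 1, so corank 1. A Groebner basis of the Jacobian ideal J(f) in C{x,y} is {y^2, x + y}; counting standard monomials gives mu = 2. Corank 1: A-series; mu = 2 gives A_2.

A_2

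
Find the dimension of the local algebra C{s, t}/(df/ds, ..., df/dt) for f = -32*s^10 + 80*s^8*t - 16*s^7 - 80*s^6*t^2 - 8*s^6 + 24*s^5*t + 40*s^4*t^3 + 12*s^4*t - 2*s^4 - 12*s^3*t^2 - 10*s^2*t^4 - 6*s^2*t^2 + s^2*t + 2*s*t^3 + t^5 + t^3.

4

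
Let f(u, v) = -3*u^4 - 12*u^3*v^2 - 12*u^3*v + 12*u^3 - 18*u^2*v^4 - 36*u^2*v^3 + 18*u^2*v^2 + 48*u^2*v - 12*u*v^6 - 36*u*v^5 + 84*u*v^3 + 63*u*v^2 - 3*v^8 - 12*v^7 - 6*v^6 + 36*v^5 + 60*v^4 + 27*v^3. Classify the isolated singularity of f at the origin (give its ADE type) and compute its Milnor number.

The Hessian of f at 0 has rank 0. Corank 2; j^3 = 3*(u + v)*(2*u + 3*v)^2 has shape L^2 M (L != M), so D-series; mu = 5 gives D_5.

Type D_5, Milnor number mu = 5.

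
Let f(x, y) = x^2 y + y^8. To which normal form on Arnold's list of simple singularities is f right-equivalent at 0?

The Hessian of f at 0 has rank 0. Corank 2; j^3 = x^2*y has shape L^2 M (L != M), so D-series; mu = 9 gives D_9.

D_9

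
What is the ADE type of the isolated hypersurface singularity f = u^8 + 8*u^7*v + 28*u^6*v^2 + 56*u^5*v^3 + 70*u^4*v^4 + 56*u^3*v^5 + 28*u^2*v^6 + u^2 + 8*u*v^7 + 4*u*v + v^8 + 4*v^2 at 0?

A_7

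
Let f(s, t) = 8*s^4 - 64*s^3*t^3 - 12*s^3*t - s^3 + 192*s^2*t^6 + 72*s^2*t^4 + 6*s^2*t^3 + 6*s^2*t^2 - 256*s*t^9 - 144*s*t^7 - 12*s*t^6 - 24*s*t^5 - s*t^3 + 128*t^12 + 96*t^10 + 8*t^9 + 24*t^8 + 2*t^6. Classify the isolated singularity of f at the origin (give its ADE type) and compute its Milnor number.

The Hessian of f at 0 has rank 0. Corank 2; j^3 = -s^3 is a perfect cube, so E-series; the 4-jet and mu = 7 give E_7.

Type E_{7}, Milnor number mu = 7.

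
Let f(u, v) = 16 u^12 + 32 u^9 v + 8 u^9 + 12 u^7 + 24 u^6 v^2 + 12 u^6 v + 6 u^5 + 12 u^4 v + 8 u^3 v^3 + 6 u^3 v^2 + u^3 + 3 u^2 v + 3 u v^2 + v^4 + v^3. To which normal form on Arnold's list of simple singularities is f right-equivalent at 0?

The Hessian of f at 0 is [[0, 0], [0, 0]] with rank 0, so corank 2. A Groebner basis of the Jacobian ideal J(f) in C{u,v} is {v^3, u^2 + 2*u*v + v^2}; counting standard monomials gives mu = 6. Corank 2; j^3 = (u + v)^3 is a perfect cube, so E-series; the 4-jet and mu = 6 give E_6.

E_6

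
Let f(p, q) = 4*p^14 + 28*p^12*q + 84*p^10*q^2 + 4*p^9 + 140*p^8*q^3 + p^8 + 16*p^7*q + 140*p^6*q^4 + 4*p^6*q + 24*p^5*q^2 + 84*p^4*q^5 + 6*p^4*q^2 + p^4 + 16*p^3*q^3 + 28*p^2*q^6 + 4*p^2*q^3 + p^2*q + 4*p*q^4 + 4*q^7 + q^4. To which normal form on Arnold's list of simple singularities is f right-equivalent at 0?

D_{5}

The Hessian of f at 0 has rank 0. Corank 2; j^3 = p^2*q has shape L^2 M (L != M), so D-series; mu = 5 gives D_5.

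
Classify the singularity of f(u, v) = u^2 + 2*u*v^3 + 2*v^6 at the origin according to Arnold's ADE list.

A5

The Hessian of f at 0 is [[2, 0], [0, 0]] with rank 1, so corank 1. A Groebner basis of the Jacobian ideal J(f) in C{u,v} is {u*v^2, u + v^3, u^2}; counting standard monomials gives mu = 5. Corank 1: A-series; mu = 5 gives A_5.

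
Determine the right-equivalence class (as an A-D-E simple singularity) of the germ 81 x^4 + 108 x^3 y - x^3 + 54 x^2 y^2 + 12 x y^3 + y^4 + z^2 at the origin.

E_6

The Hessian of f at 0 is [[0, 0, 0], [0, 0, 0], [0, 0, 2]] with rank 1, so corank 2. A Groebner basis of the Jacobian ideal J(f) in C{x,y,z} is {y^4, x*y^2 + y^3/9, x^2, z}; counting standard monomials gives mu = 6. Corank 2; j^3 = -x^3 is a perfect cube, so E-series; the 4-jet and mu = 6 give E_6.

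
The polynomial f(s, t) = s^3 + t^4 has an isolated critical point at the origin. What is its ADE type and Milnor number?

The Hessian of f at 0 is [[0, 0], [0, 0]] with rank 0, so corank 2. A Groebner basis of the Jacobian ideal J(f) in C{s,t} is {t^3, s^2}; counting standard monomials gives mu = 6. Corank 2; j^3 = s^3 is a perfect cube, so E-series; the 4-jet and mu = 6 give E_6.

Type E_{6}, Milnor number mu = 6.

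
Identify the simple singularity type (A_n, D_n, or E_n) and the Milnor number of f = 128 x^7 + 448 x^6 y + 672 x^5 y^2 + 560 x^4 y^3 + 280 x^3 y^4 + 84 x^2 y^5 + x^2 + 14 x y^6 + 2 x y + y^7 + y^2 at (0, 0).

Type A_{6}, Milnor number mu = 6.

The Hessian of f at 0 is [[2, 2], [2, 2]] with rank 1, so corank 1. A Groebner basis of the Jacobian ideal J(f) in C{x,y} is {y^6, x + y}; counting standard monomials gives mu = 6. Corank 1: A-series; mu = 6 gives A_6.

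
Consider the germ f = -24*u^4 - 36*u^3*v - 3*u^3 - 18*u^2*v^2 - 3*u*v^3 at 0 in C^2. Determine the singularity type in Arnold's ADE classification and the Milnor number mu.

Type E_7, Milnor number mu = 7.

The Hessian of f at 0 is [[0, 0], [0, 0]] with rank 0, so corank 2. A Groebner basis of the Jacobian ideal J(f) in C{u,v} is {3*u^2/4 + v^4 + v^3/4, u^3, u^2*v - u^2/4 - v^3/12, u^2 + u*v^2 + v^3/3}; counting standard monomials gives mu = 7. Corank 2; j^3 = -3*u^3 is a perfect cube, so E-series; the 4-jet and mu = 7 give E_7.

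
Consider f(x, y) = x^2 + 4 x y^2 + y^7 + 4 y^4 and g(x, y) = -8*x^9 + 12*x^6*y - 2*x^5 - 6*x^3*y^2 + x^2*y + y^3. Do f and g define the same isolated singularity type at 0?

No.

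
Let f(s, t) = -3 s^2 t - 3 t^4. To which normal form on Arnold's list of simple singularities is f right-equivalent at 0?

D_5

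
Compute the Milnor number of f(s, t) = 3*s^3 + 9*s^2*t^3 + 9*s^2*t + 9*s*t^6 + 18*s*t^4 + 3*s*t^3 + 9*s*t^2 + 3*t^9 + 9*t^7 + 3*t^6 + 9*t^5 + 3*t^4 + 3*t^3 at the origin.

7

The Hessian of f at 0 has rank 0. Corank 2; j^3 = 3*(s + t)^3 is a perfect cube, so E-series; the 4-jet and mu = 7 give E_7.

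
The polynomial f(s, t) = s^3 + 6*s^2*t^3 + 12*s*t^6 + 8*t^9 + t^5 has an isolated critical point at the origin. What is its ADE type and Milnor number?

The Hessian of f at 0 has rank 0. Corank 2; j^3 = s^3 is a perfect cube, so E-series; the 5-jet and mu = 8 give E_8.

Type E_{8}, Milnor number mu = 8.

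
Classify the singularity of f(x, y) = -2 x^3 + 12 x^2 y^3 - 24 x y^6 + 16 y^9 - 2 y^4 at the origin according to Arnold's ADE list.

E_{6}

The Hessian of f at 0 has rank 0. Corank 2; j^3 = -2*x^3 is a perfect cube, so E-series; the 4-jet and mu = 6 give E_6.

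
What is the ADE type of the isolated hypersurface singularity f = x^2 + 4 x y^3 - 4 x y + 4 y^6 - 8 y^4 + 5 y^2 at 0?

A_1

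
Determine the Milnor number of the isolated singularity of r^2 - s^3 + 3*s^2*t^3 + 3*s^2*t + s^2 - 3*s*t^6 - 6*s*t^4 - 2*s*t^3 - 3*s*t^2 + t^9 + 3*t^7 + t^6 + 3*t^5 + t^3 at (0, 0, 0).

The Hessian of f at 0 is [[2, 0, 0], [0, 0, 0], [0, 0, 2]] with rank 2, so corank 1. A Groebner basis of the Jacobian ideal J(f) in C{s,t,r} is {t^2, s, r}; counting standard monomials gives mu = 2. Corank 1: A-series; mu = 2 gives A_2.

2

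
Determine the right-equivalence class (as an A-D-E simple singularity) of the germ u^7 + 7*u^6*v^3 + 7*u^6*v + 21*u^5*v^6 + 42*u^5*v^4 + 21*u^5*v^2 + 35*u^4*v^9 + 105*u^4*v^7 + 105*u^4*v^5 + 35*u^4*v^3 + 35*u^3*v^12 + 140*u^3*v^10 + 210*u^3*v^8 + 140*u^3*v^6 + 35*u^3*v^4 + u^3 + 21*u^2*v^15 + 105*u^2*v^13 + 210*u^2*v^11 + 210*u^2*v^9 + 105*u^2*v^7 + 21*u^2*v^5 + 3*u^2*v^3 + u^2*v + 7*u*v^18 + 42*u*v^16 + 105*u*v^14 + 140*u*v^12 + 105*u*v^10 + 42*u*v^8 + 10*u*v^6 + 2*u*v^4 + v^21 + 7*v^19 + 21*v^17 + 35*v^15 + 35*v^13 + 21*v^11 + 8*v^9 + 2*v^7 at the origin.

D_8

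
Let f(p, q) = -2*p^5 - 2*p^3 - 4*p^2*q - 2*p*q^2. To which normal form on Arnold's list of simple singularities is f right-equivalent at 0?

D_6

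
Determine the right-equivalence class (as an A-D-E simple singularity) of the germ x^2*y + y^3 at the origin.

D_{4}

The Hessian of f at 0 has rank 0. Corank 2; j^3 = y*(x^2 + y^2) splits into three distinct lines over C (the quadratic factor has nonzero discriminant), so D_4.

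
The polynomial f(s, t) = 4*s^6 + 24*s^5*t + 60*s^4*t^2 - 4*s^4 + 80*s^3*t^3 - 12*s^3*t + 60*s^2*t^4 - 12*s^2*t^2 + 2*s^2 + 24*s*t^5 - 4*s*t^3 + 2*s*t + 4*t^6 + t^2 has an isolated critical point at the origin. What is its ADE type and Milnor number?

The Hessian of f at 0 is [[4, 2], [2, 2]] with rank 2, so corank 0. A Groebner basis of the Jacobian ideal J(f) in C{s,t} is {s, t}; counting standard monomials gives mu = 1. Corank 0: nondegenerate Morse point, so A_1.

Type A_1, Milnor number mu = 1.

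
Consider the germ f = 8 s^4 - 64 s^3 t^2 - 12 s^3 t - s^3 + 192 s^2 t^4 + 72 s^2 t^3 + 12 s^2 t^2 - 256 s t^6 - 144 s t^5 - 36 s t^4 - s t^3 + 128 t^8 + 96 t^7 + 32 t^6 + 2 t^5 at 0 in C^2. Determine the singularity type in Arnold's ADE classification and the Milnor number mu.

Type E_{7}, Milnor number mu = 7.

The Hessian of f at 0 is [[0, 0], [0, 0]] with rank 0, so corank 2. A Groebner basis of the Jacobian ideal J(f) in C{s,t} is {3*s^2/8 + t^4 + t^3/8, s^3, s^2*t - s^2/8 - t^3/24, s^2/4 + s*t^2 + t^3/12}; counting standard monomials gives mu = 7. Corank 2; j^3 = -s^3 is a perfect cube, so E-series; the 4-jet and mu = 7 give E_7.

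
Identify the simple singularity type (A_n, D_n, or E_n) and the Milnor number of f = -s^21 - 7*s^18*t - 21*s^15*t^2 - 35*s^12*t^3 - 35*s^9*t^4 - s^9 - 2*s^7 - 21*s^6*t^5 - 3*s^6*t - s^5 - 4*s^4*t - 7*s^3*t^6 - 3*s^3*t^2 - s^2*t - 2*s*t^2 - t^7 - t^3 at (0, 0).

The Hessian of f at 0 has rank 0. Corank 2; j^3 = -t*(s + t)^2 has shape L^2 M (L != M), so D-series; mu = 8 gives D_8.

Type D_{8}, Milnor number mu = 8.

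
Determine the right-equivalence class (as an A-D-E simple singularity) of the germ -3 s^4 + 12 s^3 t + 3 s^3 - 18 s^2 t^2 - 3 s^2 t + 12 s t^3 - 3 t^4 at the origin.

D_5

The Hessian of f at 0 has rank 0. Corank 2; j^3 = 3*s^2*(s - t) has shape L^2 M (L != M), so D-series; mu = 5 gives D_5.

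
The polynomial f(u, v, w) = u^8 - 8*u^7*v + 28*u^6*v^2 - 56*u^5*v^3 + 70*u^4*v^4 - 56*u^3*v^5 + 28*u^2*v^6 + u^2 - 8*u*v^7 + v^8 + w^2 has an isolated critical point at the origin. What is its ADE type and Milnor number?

Type A7, Milnor number mu = 7.

The Hessian of f at 0 has rank 2. Corank 1: A-series; mu = 7 gives A_7.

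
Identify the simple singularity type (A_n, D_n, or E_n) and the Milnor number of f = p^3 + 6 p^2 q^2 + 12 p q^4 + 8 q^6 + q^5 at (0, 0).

Type E_8, Milnor number mu = 8.

The Hessian of f at 0 has rank 0. Corank 2; j^3 = p^3 is a perfect cube, so E-series; the 5-jet and mu = 8 give E_8.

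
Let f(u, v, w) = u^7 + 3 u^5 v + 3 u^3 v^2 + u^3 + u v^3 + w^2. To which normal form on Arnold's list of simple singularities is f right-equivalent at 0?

The Hessian of f at 0 has rank 1. Corank 2; j^3 = u^3 is a perfect cube, so E-series; the 4-jet and mu = 7 give E_7.

E_7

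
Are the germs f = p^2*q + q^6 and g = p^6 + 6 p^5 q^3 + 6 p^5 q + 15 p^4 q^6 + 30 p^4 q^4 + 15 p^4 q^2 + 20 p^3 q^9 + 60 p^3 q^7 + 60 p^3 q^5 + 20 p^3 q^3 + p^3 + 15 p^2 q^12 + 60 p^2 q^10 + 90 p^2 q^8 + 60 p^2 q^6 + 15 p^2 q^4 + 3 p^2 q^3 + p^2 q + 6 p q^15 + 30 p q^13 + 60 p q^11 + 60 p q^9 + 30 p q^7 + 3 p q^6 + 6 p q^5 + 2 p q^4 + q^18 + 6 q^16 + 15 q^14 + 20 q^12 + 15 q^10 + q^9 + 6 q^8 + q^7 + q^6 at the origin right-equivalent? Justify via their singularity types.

The Hessian of f at 0 has rank 0. Corank 2; j^3 = p^2*q has shape L^2 M (L != M), so D-series; mu = 7 gives D_7. The Hessian of g at 0 has rank 0. Corank 2; j^3 = p^2*(p + q) has shape L^2 M (L != M), so D-series; mu = 7 gives D_7. Both have type D_7, hence right-equivalent.

Yes.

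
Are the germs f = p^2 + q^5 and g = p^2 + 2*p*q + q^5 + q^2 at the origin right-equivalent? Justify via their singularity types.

Yes.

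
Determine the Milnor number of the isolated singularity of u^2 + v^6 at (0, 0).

5

The Hessian of f at 0 has rank 1. Corank 1: A-series; mu = 5 gives A_5.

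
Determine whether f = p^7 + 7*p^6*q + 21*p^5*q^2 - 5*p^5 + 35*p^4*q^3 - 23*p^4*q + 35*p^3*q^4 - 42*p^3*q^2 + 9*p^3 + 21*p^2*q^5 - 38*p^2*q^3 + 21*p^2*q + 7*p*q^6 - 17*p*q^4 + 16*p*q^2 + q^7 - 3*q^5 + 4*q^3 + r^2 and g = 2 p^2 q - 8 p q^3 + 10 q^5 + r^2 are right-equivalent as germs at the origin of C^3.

Yes.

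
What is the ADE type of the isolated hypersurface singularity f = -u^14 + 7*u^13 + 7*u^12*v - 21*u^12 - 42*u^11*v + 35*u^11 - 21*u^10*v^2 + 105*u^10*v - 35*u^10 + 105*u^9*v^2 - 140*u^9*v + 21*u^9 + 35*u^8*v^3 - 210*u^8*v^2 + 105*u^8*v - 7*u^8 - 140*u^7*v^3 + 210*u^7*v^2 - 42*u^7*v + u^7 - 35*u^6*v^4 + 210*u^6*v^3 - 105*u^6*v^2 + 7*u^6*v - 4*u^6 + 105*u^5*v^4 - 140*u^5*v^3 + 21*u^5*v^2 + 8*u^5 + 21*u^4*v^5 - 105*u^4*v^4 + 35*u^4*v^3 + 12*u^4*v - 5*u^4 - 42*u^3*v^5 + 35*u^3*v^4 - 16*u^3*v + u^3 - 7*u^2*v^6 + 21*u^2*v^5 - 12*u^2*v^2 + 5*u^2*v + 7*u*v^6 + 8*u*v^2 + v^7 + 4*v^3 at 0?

The Hessian of f at 0 is [[0, 0], [0, 0]] with rank 0, so corank 2. A Groebner basis of the Jacobian ideal J(f) in C{u,v} is {519*u^2/15824 + u*v^3 + 6081*u*v^2/3956 + 5141*u*v/15824 + 1508*v^3/989 + 4103*v^2/7912, -775*u^2/15824 - 14245*u*v^2/7912 - 7189*u*v/15824 + v^4 - 6067*v^3/3956 - 5639*v^2/7912, u^3 - 491*u^2/989 + 84*u*v^2/989 - 961*u*v/989 + 56*v^3/989 + 42*v^2/989, u^2*v - 7*u^2/1978 - 84*u*v^2/989 - 1045*u*v/1978 - 56*v^3/989 - 1031*v^2/989}; counting standard monomials gives mu = 8. Corank 2; j^3 = (u + v)*(u + 2*v)^2 has shape L^2 M (L != M), so D-series; mu = 8 gives D_8.

D_8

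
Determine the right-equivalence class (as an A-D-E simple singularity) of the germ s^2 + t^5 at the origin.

A_4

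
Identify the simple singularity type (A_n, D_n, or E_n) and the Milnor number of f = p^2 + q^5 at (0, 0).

Type A_{4}, Milnor number mu = 4.

The Hessian of f at 0 has rank 1. Corank 1: A-series; mu = 4 gives A_4.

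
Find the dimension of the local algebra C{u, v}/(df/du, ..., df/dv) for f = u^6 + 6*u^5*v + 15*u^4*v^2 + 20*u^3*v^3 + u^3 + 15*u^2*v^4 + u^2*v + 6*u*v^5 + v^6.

7

The Hessian of f at 0 has rank 0. Corank 2; j^3 = u^2*(u + v) has shape L^2 M (L != M), so D-series; mu = 7 gives D_7.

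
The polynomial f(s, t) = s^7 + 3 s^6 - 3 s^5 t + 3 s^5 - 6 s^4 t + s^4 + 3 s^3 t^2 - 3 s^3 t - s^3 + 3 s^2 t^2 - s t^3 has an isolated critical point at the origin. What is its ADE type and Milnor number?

Type E_{7}, Milnor number mu = 7.

The Hessian of f at 0 has rank 0. Corank 2; j^3 = -s^3 is a perfect cube, so E-series; the 4-jet and mu = 7 give E_7.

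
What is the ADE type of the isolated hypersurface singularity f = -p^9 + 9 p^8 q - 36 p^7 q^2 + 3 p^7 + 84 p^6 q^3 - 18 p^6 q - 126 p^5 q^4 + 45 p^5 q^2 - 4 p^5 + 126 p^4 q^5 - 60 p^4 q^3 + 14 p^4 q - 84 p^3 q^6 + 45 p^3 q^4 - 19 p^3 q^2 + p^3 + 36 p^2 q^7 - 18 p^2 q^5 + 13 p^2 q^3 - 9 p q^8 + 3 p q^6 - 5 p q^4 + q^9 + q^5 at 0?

The Hessian of f at 0 has rank 0. Corank 2; j^3 = p^3 is a perfect cube, so E-series; the 5-jet and mu = 8 give E_8.

E_{8}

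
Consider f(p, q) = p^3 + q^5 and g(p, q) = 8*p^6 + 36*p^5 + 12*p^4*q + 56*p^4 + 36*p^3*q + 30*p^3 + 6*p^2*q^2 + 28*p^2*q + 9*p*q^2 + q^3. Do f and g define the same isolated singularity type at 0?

The Hessian of f at 0 is [[0, 0], [0, 0]] with rank 0, so corank 2. A Groebner basis of the Jacobian ideal J(f) in C{p,q} is {q^4, p^2}; counting standard monomials gives mu = 8. Corank 2; j^3 = p^3 is a perfect cube, so E-series; the 5-jet and mu = 8 give E_8. The Hessian of g at 0 is [[0, 0], [0, 0]] with rank 0, so corank 2. A Groebner basis of the Jacobian ideal J(g) in C{p,q} is {q^3, p^2 - 3*q^2/26, p*q + 9*q^2/26}; counting standard monomials gives mu = 4. Corank 2; j^3 = (3*p + q)*(10*p^2 + 6*p*q + q^2) splits into three distinct lines over C (the quadratic factor has nonzero discriminant), so D_4. f is E_8 but g is D_4, hence not right-equivalent.

No.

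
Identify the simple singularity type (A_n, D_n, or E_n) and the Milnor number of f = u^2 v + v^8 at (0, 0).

The Hessian of f at 0 is [[0, 0], [0, 0]] with rank 0, so corank 2. A Groebner basis of the Jacobian ideal J(f) in C{u,v} is {u^2/8 + v^7, u^3, u*v}; counting standard monomials gives mu = 9. Corank 2; j^3 = u^2*v has shape L^2 M (L != M), so D-series; mu = 9 gives D_9.

Type D_9, Milnor number mu = 9.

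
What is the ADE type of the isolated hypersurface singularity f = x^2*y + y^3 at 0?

D_4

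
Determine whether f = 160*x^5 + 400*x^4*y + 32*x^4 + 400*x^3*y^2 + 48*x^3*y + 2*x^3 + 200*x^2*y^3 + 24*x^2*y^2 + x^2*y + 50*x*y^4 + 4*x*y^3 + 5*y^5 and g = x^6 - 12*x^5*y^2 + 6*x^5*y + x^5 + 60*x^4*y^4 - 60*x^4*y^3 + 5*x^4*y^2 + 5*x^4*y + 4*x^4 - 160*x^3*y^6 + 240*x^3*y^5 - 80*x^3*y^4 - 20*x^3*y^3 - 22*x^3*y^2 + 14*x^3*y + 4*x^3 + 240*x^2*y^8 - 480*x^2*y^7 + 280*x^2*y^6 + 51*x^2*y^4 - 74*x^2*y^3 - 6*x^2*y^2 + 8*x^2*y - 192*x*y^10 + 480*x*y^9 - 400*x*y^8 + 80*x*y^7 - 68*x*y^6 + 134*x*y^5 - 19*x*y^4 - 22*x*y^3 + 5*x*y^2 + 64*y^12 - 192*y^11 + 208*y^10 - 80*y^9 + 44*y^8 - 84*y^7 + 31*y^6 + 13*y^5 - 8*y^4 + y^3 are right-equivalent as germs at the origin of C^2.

No.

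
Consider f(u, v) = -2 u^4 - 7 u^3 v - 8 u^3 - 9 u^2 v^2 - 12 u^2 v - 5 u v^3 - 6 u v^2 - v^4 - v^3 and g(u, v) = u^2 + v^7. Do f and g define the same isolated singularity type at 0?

No.

The Hessian of f at 0 is [[0, 0], [0, 0]] with rank 0, so corank 2. A Groebner basis of the Jacobian ideal J(f) in C{u,v} is {768*u^2 + 768*u*v + v^4 + 8*v^3 + 192*v^2, u^3 + 36*u^2 + 36*u*v + v^3/2 + 9*v^2, u^2*v - 40*u^2 - 40*u*v - 2*v^3/3 - 10*v^2, 32*u^2 + u*v^2 + 32*u*v + 5*v^3/6 + 8*v^2}; counting standard monomials gives mu = 7. Corank 2; j^3 = -(2*u + v)^3 is a perfect cube, so E-series; the 4-jet and mu = 7 give E_7. The Hessian of g at 0 is [[2, 0], [0, 0]] with rank 1, so corank 1. A Groebner basis of the Jacobian ideal J(g) in C{u,v} is {v^6, u}; counting standard monomials gives mu = 6. Corank 1: A-series; mu = 6 gives A_6. f is E_7 but g is A_6, hence not right-equivalent.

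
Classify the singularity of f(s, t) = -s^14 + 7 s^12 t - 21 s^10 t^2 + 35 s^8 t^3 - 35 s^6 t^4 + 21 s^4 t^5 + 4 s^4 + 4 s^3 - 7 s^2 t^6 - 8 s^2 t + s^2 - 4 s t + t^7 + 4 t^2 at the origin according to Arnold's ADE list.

The Hessian of f at 0 is [[2, -4], [-4, 8]] with rank 1, so corank 1. A Groebner basis of the Jacobian ideal J(f) in C{s,t} is {-7*s*t/48 - 5*s/384 + t^4 - t^3/3 + 3*t^2/16 + 5*t/192, s*t^2 + s*t/3 + s/48 - 2*t^3/3 - t^2/2 - t/24, s^2 + s/2 - t}; counting standard monomials gives mu = 6. Corank 1: A-series; mu = 6 gives A_6.

A_6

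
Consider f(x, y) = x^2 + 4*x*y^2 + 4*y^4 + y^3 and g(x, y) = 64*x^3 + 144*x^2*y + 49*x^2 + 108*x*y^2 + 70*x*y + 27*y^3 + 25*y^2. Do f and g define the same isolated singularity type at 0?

Yes.

The Hessian of f at 0 has rank 1. Corank 1: A-series; mu = 2 gives A_2. The Hessian of g at 0 has rank 1. Corank 1: A-series; mu = 2 gives A_2. Both have type A_2, hence right-equivalent.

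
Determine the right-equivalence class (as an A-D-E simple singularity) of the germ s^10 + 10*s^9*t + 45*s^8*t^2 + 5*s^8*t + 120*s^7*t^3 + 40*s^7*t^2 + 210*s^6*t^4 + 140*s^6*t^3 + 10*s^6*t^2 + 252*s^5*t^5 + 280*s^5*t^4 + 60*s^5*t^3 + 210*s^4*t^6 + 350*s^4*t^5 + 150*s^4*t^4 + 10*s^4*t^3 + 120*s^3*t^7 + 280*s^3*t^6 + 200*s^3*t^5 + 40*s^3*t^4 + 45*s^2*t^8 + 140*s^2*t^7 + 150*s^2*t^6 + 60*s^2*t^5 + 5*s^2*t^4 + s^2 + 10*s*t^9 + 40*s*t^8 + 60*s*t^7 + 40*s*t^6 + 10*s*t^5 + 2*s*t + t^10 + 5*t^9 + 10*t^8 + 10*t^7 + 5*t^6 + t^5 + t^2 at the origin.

The Hessian of f at 0 is [[2, 2], [2, 2]] with rank 1, so corank 1. A Groebner basis of the Jacobian ideal J(f) in C{s,t} is {t^4, s + t}; counting standard monomials gives mu = 4. Corank 1: A-series; mu = 4 gives A_4.

A_{4}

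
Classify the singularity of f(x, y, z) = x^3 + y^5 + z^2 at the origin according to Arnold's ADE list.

E_8

The Hessian of f at 0 has rank 1. Corank 2; j^3 = x^3 is a perfect cube, so E-series; the 5-jet and mu = 8 give E_8.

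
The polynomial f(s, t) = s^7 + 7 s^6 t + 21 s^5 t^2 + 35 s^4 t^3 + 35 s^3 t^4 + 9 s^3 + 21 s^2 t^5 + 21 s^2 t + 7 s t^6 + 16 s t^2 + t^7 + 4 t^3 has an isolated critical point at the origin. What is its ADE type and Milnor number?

Type D_8, Milnor number mu = 8.

The Hessian of f at 0 has rank 0. Corank 2; j^3 = (s + t)*(3*s + 2*t)^2 has shape L^2 M (L != M), so D-series; mu = 8 gives D_8.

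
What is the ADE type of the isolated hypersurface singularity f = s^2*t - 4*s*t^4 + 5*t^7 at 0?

D_{8}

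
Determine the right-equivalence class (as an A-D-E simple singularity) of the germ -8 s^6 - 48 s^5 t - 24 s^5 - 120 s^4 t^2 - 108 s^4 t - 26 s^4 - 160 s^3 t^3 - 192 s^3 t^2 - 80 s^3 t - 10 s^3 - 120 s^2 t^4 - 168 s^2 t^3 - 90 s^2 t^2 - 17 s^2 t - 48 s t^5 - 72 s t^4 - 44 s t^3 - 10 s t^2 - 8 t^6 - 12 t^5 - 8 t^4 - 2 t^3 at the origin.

The Hessian of f at 0 has rank 0. Corank 2; j^3 = -(2*s + t)*(5*s^2 + 6*s*t + 2*t^2) splits into three distinct lines over C (the quadratic factor has nonzero discriminant), so D_4.

D_4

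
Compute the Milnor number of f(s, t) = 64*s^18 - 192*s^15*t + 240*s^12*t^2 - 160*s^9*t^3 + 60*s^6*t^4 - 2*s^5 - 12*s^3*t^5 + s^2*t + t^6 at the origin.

The Hessian of f at 0 has rank 0. Corank 2; j^3 = s^2*t has shape L^2 M (L != M), so D-series; mu = 7 gives D_7.

7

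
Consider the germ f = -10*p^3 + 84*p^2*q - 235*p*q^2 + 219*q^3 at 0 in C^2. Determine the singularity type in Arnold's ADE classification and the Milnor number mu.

Type D_4, Milnor number mu = 4.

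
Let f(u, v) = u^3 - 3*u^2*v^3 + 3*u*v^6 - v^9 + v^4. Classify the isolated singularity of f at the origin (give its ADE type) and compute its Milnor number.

The Hessian of f at 0 has rank 0. Corank 2; j^3 = u^3 is a perfect cube, so E-series; the 4-jet and mu = 6 give E_6.

Type E_{6}, Milnor number mu = 6.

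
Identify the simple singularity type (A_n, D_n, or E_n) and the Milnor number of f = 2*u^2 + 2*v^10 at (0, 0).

Type A9, Milnor number mu = 9.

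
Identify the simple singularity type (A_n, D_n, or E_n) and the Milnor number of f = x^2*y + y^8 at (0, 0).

The Hessian of f at 0 has rank 0. Corank 2; j^3 = x^2*y has shape L^2 M (L != M), so D-series; mu = 9 gives D_9.

Type D_9, Milnor number mu = 9.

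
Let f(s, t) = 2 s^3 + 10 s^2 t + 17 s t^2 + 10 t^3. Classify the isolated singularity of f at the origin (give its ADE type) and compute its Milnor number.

Type D_{4}, Milnor number mu = 4.

The Hessian of f at 0 has rank 0. Corank 2; j^3 = (s + 2*t)*(2*s^2 + 6*s*t + 5*t^2) splits into three distinct lines over C (the quadratic factor has nonzero discriminant), so D_4.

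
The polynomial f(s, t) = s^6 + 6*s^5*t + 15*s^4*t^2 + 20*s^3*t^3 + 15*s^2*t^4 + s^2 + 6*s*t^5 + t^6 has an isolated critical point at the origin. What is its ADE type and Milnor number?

The Hessian of f at 0 has rank 1. Corank 1: A-series; mu = 5 gives A_5.

Type A_{5}, Milnor number mu = 5.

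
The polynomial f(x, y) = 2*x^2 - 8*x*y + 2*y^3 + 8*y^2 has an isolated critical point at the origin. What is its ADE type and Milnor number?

The Hessian of f at 0 has rank 1. Corank 1: A-series; mu = 2 gives A_2.

Type A2, Milnor number mu = 2.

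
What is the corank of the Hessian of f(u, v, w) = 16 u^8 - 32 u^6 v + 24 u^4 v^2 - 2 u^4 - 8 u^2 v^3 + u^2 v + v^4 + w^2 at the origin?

2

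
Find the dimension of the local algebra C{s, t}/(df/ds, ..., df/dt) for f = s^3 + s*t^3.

7

The Hessian of f at 0 has rank 0. Corank 2; j^3 = s^3 is a perfect cube, so E-series; the 4-jet and mu = 7 give E_7.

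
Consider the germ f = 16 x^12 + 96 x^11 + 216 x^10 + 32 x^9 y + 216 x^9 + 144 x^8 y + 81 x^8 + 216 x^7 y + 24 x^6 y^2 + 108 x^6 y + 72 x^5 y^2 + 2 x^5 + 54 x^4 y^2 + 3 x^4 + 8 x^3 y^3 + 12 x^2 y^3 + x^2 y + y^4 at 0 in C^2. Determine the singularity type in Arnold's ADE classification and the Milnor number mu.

Type D_{5}, Milnor number mu = 5.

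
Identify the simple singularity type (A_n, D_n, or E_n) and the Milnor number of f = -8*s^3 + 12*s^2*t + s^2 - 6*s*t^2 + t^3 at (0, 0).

Type A_2, Milnor number mu = 2.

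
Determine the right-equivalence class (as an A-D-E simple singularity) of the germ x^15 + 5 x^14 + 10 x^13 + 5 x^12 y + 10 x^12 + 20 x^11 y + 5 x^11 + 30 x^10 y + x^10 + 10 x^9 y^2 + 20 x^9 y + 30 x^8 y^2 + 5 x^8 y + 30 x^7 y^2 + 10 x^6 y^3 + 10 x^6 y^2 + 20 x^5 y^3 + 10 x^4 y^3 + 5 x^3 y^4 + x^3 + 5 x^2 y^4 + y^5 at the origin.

The Hessian of f at 0 is [[0, 0], [0, 0]] with rank 0, so corank 2. A Groebner basis of the Jacobian ideal J(f) in C{x,y} is {y^4, x^2}; counting standard monomials gives mu = 8. Corank 2; j^3 = x^3 is a perfect cube, so E-series; the 5-jet and mu = 8 give E_8.

E8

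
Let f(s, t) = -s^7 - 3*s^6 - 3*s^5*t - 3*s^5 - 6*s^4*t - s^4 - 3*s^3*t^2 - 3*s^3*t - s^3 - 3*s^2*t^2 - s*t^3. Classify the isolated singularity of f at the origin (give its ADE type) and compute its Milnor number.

The Hessian of f at 0 has rank 0. Corank 2; j^3 = -s^3 is a perfect cube, so E-series; the 4-jet and mu = 7 give E_7.

Type E_{7}, Milnor number mu = 7.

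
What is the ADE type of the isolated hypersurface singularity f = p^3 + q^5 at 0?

E8

The Hessian of f at 0 has rank 0. Corank 2; j^3 = p^3 is a perfect cube, so E-series; the 5-jet and mu = 8 give E_8.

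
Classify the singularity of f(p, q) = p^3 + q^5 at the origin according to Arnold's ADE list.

E_8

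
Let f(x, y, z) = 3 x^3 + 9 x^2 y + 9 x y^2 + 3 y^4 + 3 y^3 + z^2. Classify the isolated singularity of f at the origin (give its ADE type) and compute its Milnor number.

Type E_{6}, Milnor number mu = 6.

The Hessian of f at 0 is [[0, 0, 0], [0, 0, 0], [0, 0, 2]] with rank 1, so corank 2. A Groebner basis of the Jacobian ideal J(f) in C{x,y,z} is {y^3, x^2 + 2*x*y + y^2, z}; counting standard monomials gives mu = 6. Corank 2; j^3 = 3*(x + y)^3 is a perfect cube, so E-series; the 4-jet and mu = 6 give E_6.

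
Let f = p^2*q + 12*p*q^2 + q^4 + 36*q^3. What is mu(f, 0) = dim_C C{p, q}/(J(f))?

The Hessian of f at 0 has rank 0. Corank 2; j^3 = q*(p + 6*q)^2 has shape L^2 M (L != M), so D-series; mu = 5 gives D_5.

5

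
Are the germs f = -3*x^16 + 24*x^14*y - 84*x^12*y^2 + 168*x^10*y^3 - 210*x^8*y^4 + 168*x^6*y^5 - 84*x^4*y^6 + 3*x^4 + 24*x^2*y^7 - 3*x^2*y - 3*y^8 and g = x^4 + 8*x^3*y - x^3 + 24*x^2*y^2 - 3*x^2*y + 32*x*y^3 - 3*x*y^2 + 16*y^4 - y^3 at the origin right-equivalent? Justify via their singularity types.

No.

The Hessian of f at 0 has rank 0. Corank 2; j^3 = -3*x^2*y has shape L^2 M (L != M), so D-series; mu = 9 gives D_9. The Hessian of g at 0 has rank 0. Corank 2; j^3 = -(x + y)^3 is a perfect cube, so E-series; the 4-jet and mu = 6 give E_6. f is D_9 but g is E_6, hence not right-equivalent.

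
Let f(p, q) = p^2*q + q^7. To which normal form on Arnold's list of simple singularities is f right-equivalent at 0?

D_8

The Hessian of f at 0 is [[0, 0], [0, 0]] with rank 0, so corank 2. A Groebner basis of the Jacobian ideal J(f) in C{p,q} is {p^2/7 + q^6, p^3, p*q}; counting standard monomials gives mu = 8. Corank 2; j^3 = p^2*q has shape L^2 M (L != M), so D-series; mu = 8 gives D_8.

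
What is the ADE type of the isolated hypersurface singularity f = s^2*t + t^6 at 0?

The Hessian of f at 0 has rank 0. Corank 2; j^3 = s^2*t has shape L^2 M (L != M), so D-series; mu = 7 gives D_7.

D7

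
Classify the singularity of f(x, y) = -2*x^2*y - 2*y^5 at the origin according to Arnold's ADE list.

The Hessian of f at 0 has rank 0. Corank 2; j^3 = -2*x^2*y has shape L^2 M (L != M), so D-series; mu = 6 gives D_6.

D_{6}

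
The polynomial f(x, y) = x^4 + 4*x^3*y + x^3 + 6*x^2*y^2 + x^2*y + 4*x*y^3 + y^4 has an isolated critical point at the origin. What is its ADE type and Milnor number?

The Hessian of f at 0 has rank 0. Corank 2; j^3 = x^2*(x + y) has shape L^2 M (L != M), so D-series; mu = 5 gives D_5.

Type D5, Milnor number mu = 5.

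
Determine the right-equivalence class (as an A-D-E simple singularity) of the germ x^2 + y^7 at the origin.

A6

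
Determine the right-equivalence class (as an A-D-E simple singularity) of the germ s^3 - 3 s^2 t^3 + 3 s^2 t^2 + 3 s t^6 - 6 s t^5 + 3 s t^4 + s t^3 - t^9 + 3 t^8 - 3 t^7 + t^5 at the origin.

The Hessian of f at 0 is [[0, 0], [0, 0]] with rank 0, so corank 2. A Groebner basis of the Jacobian ideal J(f) in C{s,t} is {-s^2 + t^4 - t^3/3, s^3, s^2*t + s^2/3 + t^3/9, s^2 + s*t^2 + t^3/3}; counting standard monomials gives mu = 7. Corank 2; j^3 = s^3 is a perfect cube, so E-series; the 4-jet and mu = 7 give E_7.

E_7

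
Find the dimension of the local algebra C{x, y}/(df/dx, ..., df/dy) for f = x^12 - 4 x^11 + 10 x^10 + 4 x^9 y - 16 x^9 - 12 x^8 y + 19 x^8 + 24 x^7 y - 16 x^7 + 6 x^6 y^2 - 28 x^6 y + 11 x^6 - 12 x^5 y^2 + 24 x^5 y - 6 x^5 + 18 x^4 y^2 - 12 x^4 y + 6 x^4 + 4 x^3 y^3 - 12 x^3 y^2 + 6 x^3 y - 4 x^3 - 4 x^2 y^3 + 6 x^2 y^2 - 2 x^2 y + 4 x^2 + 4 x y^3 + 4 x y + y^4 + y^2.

The Hessian of f at 0 is [[8, 4], [4, 2]] with rank 1, so corank 1. A Groebner basis of the Jacobian ideal J(f) in C{x,y} is {x^2 - 2*x - y, x*y + 4*x + 2*y, -8*x + y^2 - 4*y}; counting standard monomials gives mu = 3. Corank 1: A-series; mu = 3 gives A_3.

3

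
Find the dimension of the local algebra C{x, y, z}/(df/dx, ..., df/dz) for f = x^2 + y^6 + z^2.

5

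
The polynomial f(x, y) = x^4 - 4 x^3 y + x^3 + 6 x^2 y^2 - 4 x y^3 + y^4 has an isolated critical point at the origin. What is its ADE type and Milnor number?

Type E_{6}, Milnor number mu = 6.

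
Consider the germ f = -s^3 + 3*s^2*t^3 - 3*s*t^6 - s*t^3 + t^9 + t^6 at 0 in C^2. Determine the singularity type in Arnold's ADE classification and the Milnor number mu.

Type E_{7}, Milnor number mu = 7.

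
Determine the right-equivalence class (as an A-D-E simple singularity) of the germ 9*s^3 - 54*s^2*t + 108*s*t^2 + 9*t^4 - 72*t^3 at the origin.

The Hessian of f at 0 is [[0, 0], [0, 0]] with rank 0, so corank 2. A Groebner basis of the Jacobian ideal J(f) in C{s,t} is {t^3, s^2 - 4*s*t + 4*t^2}; counting standard monomials gives mu = 6. Corank 2; j^3 = 9*(s - 2*t)^3 is a perfect cube, so E-series; the 4-jet and mu = 6 give E_6.

E_6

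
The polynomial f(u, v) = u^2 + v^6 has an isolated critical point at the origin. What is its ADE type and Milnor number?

The Hessian of f at 0 is [[2, 0], [0, 0]] with rank 1, so corank 1. A Groebner basis of the Jacobian ideal J(f) in C{u,v} is {v^5, u}; counting standard monomials gives mu = 5. Corank 1: A-series; mu = 5 gives A_5.

Type A5, Milnor number mu = 5.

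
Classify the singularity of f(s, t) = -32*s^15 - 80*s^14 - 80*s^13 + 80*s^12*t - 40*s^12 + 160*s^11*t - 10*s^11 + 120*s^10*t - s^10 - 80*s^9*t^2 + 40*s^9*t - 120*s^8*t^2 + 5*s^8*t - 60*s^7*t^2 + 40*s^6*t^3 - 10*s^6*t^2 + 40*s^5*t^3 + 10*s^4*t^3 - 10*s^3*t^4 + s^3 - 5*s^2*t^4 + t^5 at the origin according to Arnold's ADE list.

E_{8}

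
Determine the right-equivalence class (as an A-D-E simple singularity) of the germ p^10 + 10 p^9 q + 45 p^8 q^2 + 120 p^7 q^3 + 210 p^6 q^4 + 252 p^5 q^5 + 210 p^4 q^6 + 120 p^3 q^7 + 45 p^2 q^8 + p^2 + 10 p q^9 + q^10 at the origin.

A9

The Hessian of f at 0 is [[2, 0], [0, 0]] with rank 1, so corank 1. A Groebner basis of the Jacobian ideal J(f) in C{p,q} is {q^9, p}; counting standard monomials gives mu = 9. Corank 1: A-series; mu = 9 gives A_9.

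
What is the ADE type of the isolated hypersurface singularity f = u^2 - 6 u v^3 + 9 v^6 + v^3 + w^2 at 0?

The Hessian of f at 0 has rank 2. Corank 1: A-series; mu = 2 gives A_2.

A_2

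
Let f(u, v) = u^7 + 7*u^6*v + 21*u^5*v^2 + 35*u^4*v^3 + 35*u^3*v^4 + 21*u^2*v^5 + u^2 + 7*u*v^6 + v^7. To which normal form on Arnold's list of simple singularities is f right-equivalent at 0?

A6

The Hessian of f at 0 has rank 1. Corank 1: A-series; mu = 6 gives A_6.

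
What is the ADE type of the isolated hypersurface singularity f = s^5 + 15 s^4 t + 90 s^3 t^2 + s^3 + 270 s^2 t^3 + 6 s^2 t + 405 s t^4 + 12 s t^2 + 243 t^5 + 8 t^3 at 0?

E8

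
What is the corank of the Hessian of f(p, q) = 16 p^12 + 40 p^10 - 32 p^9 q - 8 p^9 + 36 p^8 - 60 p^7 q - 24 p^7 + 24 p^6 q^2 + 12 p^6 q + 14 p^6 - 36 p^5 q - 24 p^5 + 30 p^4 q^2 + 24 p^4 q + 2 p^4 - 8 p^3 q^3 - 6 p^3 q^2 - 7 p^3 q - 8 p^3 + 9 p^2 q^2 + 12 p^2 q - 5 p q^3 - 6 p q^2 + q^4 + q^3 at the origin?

Hessian at 0 has rank 0.

2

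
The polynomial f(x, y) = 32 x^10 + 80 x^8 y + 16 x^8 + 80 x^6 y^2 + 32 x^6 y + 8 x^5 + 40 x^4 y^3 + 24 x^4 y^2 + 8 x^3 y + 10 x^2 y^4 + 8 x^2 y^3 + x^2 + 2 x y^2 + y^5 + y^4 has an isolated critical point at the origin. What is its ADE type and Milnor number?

Type A_4, Milnor number mu = 4.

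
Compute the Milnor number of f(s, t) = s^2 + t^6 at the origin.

5

The Hessian of f at 0 has rank 1. Corank 1: A-series; mu = 5 gives A_5.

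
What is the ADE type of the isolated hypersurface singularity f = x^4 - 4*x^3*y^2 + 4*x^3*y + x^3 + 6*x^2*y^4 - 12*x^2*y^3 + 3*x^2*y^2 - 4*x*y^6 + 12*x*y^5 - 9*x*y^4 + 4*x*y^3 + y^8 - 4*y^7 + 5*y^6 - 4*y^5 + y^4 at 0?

E_{6}

The Hessian of f at 0 has rank 0. Corank 2; j^3 = x^3 is a perfect cube, so E-series; the 4-jet and mu = 6 give E_6.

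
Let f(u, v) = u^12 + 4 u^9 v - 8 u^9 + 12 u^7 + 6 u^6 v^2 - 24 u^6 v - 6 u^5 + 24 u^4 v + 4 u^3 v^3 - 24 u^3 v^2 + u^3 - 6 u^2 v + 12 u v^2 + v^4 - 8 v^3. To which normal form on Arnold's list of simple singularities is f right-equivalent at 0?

The Hessian of f at 0 has rank 0. Corank 2; j^3 = (u - 2*v)^3 is a perfect cube, so E-series; the 4-jet and mu = 6 give E_6.

E_{6}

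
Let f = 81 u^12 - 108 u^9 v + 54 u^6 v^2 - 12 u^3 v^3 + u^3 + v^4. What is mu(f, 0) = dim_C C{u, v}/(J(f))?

6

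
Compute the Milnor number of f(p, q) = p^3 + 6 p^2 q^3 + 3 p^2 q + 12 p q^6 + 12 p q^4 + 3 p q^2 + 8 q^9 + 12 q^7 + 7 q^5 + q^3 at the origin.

8

The Hessian of f at 0 is [[0, 0], [0, 0]] with rank 0, so corank 2. A Groebner basis of the Jacobian ideal J(f) in C{p,q} is {p^2/4 + p*q^3 + p*q/2 + q^2/4, q^4, p^3 - 3*p*q^2 - 2*q^3, p^2*q + 2*p*q^2 + q^3}; counting standard monomials gives mu = 8. Corank 2; j^3 = (p + q)^3 is a perfect cube, so E-series; the 5-jet and mu = 8 give E_8.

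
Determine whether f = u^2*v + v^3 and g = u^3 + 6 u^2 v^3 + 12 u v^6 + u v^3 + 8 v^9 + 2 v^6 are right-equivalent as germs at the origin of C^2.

No.

The Hessian of f at 0 is [[0, 0], [0, 0]] with rank 0, so corank 2. A Groebner basis of the Jacobian ideal J(f) in C{u,v} is {v^3, u^2 + 3*v^2, u*v}; counting standard monomials gives mu = 4. Corank 2; j^3 = v*(u^2 + v^2) splits into three distinct lines over C (the quadratic factor has nonzero discriminant), so D_4. The Hessian of g at 0 is [[0, 0], [0, 0]] with rank 0, so corank 2. A Groebner basis of the Jacobian ideal J(g) in C{u,v} is {u^3, u*v^2, 3*u^2 + v^3}; counting standard monomials gives mu = 7. Corank 2; j^3 = u^3 is a perfect cube, so E-series; the 4-jet and mu = 7 give E_7. f is D_4 but g is E_7, hence not right-equivalent.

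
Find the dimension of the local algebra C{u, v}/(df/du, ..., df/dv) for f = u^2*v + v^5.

6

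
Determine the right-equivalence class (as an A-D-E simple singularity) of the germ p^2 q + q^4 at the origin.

The Hessian of f at 0 is [[0, 0], [0, 0]] with rank 0, so corank 2. A Groebner basis of the Jacobian ideal J(f) in C{p,q} is {p^3, p^2/4 + q^3, p*q}; counting standard monomials gives mu = 5. Corank 2; j^3 = p^2*q has shape L^2 M (L != M), so D-series; mu = 5 gives D_5.

D5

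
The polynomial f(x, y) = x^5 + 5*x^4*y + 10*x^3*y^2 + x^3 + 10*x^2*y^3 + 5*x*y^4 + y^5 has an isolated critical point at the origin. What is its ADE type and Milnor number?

The Hessian of f at 0 has rank 0. Corank 2; j^3 = x^3 is a perfect cube, so E-series; the 5-jet and mu = 8 give E_8.

Type E_8, Milnor number mu = 8.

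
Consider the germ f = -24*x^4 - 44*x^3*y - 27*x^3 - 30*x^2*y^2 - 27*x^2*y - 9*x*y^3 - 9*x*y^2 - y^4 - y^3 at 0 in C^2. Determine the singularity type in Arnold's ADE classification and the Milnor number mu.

The Hessian of f at 0 has rank 0. Corank 2; j^3 = -(3*x + y)^3 is a perfect cube, so E-series; the 4-jet and mu = 7 give E_7.

Type E_{7}, Milnor number mu = 7.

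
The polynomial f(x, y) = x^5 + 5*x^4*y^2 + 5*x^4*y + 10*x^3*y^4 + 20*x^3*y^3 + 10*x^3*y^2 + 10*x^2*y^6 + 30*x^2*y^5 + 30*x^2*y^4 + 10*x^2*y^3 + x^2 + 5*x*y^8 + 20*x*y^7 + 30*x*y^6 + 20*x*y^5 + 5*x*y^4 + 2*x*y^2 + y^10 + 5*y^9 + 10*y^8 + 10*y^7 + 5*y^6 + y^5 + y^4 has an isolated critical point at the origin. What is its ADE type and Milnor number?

Type A_4, Milnor number mu = 4.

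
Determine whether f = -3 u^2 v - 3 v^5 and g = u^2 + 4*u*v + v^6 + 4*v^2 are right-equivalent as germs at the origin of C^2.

No.

The Hessian of f at 0 is [[0, 0], [0, 0]] with rank 0, so corank 2. A Groebner basis of the Jacobian ideal J(f) in C{u,v} is {u^2/5 + v^4, u^3, u*v}; counting standard monomials gives mu = 6. Corank 2; j^3 = -3*u^2*v has shape L^2 M (L != M), so D-series; mu = 6 gives D_6. The Hessian of g at 0 is [[2, 4], [4, 8]] with rank 1, so corank 1. A Groebner basis of the Jacobian ideal J(g) in C{u,v} is {v^5, u + 2*v}; counting standard monomials gives mu = 5. Corank 1: A-series; mu = 5 gives A_5. f is D_6 but g is A_5, hence not right-equivalent.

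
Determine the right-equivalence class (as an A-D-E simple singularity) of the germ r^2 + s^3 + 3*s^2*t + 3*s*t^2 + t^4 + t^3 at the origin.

The Hessian of f at 0 has rank 1. Corank 2; j^3 = (s + t)^3 is a perfect cube, so E-series; the 4-jet and mu = 6 give E_6.

E_{6}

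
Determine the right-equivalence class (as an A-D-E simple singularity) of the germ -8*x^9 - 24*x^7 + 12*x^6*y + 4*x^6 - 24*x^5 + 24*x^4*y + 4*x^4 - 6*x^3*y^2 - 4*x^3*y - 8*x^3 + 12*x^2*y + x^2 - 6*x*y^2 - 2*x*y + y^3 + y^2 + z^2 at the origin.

The Hessian of f at 0 is [[2, -2, 0], [-2, 2, 0], [0, 0, 2]] with rank 2, so corank 1. A Groebner basis of the Jacobian ideal J(f) in C{x,y,z} is {y^2, x - y, z}; counting standard monomials gives mu = 2. Corank 1: A-series; mu = 2 gives A_2.

A_2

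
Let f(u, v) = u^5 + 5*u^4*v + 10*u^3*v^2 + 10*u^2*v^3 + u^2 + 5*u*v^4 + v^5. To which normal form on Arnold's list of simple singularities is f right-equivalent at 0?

A4

The Hessian of f at 0 is [[2, 0], [0, 0]] with rank 1, so corank 1. A Groebner basis of the Jacobian ideal J(f) in C{u,v} is {v^4, u}; counting standard monomials gives mu = 4. Corank 1: A-series; mu = 4 gives A_4.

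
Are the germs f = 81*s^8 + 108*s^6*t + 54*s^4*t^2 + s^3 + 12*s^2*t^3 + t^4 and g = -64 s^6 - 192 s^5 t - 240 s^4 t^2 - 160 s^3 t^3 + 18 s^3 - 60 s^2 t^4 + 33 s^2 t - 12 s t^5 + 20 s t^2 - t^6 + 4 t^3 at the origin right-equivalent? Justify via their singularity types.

No.

The Hessian of f at 0 is [[0, 0], [0, 0]] with rank 0, so corank 2. A Groebner basis of the Jacobian ideal J(f) in C{s,t} is {t^3, s^2}; counting standard monomials gives mu = 6. Corank 2; j^3 = s^3 is a perfect cube, so E-series; the 4-jet and mu = 6 give E_6. The Hessian of g at 0 is [[0, 0], [0, 0]] with rank 0, so corank 2. A Groebner basis of the Jacobian ideal J(g) in C{s,t} is {243*s*t/4 + t^5 + 81*t^2/2, s*t^2 + 2*t^3/3, s^2 + 7*s*t/6 + t^2/3}; counting standard monomials gives mu = 7. Corank 2; j^3 = (2*s + t)*(3*s + 2*t)^2 has shape L^2 M (L != M), so D-series; mu = 7 gives D_7. f is E_6 but g is D_7, hence not right-equivalent.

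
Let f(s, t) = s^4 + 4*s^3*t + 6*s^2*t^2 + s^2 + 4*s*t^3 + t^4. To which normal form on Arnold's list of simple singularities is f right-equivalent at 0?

A3

The Hessian of f at 0 has rank 1. Corank 1: A-series; mu = 3 gives A_3.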